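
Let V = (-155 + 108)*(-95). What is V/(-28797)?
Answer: -4465/28797 ≈ -0.15505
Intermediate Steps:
V = 4465 (V = -47*(-95) = 4465)
V/(-28797) = 4465/(-28797) = 4465*(-1/28797) = -4465/28797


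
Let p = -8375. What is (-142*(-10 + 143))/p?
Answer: 18886/8375 ≈ 2.2550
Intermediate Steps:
(-142*(-10 + 143))/p = -142*(-10 + 143)/(-8375) = -142*133*(-1/8375) = -18886*(-1/8375) = 18886/8375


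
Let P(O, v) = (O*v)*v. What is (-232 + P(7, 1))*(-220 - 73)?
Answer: 65925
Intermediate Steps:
P(O, v) = O*v**2
(-232 + P(7, 1))*(-220 - 73) = (-232 + 7*1**2)*(-220 - 73) = (-232 + 7*1)*(-293) = (-232 + 7)*(-293) = -225*(-293) = 65925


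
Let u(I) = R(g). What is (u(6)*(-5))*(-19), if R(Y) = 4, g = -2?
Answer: 380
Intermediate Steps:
u(I) = 4
(u(6)*(-5))*(-19) = (4*(-5))*(-19) = -20*(-19) = 380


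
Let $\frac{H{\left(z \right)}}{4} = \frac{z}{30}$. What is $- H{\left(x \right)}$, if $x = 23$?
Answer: $- \frac{46}{15} \approx -3.0667$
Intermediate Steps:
$H{\left(z \right)} = \frac{2 z}{15}$ ($H{\left(z \right)} = 4 \frac{z}{30} = \frac{2 z}{15}$)
$- H{\left(x \right)} = - \frac{2 \cdot 23}{15} = \left(-1\right) \frac{46}{15} = - \frac{46}{15}$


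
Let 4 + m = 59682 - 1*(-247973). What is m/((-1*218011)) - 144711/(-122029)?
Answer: -5993754058/26603664319 ≈ -0.22530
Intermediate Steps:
m = 307651 (m = -4 + (59682 - 1*(-247973)) = -4 + (59682 + 247973) = -4 + 307655 = 307651)
m/((-1*218011)) - 144711/(-122029) = 307651/((-1*218011)) - 144711/(-122029) = 307651/(-218011) - 144711*(-1/122029) = 307651*(-1/218011) + 144711/122029 = -307651/218011 + 144711/122029 = -5993754058/26603664319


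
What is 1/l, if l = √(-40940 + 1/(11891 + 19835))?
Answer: -I*√41207709739714/1298862439 ≈ -0.0049423*I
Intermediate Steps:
l = I*√41207709739714/31726 (l = √(-40940 + 1/31726) = √(-1298862439/31726) = I*√41207709739714/31726 ≈ 202.34*I)
1/l = 1/(I*√41207709739714/31726) = -I*√41207709739714/1298862439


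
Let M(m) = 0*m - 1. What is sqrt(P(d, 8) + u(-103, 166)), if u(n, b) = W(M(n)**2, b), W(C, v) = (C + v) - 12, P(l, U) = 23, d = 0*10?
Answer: sqrt(178) ≈ 13.342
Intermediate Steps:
d = 0
M(m) = -1 (M(m) = 0 - 1 = -1)
W(C, v) = -12 + C + v
u(n, b) = -11 + b (u(n, b) = -12 + (-1)**2 + b = -12 + 1 + b = -11 + b)
sqrt(P(d, 8) + u(-103, 166)) = sqrt(23 + (-11 + 166)) = sqrt(23 + 155) = sqrt(178)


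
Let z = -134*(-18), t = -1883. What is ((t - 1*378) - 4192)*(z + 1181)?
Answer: -23185629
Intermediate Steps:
z = 2412
((t - 1*378) - 4192)*(z + 1181) = ((-1883 - 1*378) - 4192)*(2412 + 1181) = ((-1883 - 378) - 4192)*3593 = (-2261 - 4192)*3593 = -6453*3593 = -23185629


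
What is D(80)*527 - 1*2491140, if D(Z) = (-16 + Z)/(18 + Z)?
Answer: -122048996/49 ≈ -2.4908e+6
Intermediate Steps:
D(Z) = (-16 + Z)/(18 + Z)
D(80)*527 - 1*2491140 = ((-16 + 80)/(18 + 80))*527 - 1*2491140 = (64/98)*527 - 2491140 = ((1/98)*64)*527 - 2491140 = (32/49)*527 - 2491140 = 16864/49 - 2491140 = -122048996/49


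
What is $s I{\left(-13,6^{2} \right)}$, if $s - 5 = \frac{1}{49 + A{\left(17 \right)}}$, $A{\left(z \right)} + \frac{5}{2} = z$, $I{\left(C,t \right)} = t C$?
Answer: $- \frac{298116}{127} \approx -2347.4$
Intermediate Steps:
$I{\left(C,t \right)} = C t$
$A{\left(z \right)} = - \frac{5}{2} + z$
$s = \frac{637}{127}$ ($s = 5 + \frac{1}{49 + \left(- \frac{5}{2} + 17\right)} = 5 + \frac{1}{49 + \frac{29}{2}} = 5 + \frac{1}{\frac{127}{2}} = 5 + \frac{2}{127} = \frac{637}{127} \approx 5.0157$)
$s I{\left(-13,6^{2} \right)} = \frac{637 \left(- 13 \cdot 6^{2}\right)}{127} = \frac{637 \left(\left(-13\right) 36\right)}{127} = \frac{637}{127} \left(-468\right) = - \frac{298116}{127}$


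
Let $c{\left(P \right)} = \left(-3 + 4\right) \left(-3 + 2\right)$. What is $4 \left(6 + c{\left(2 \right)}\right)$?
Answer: $20$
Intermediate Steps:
$c{\left(P \right)} = -1$ ($c{\left(P \right)} = 1 \left(-1\right) = -1$)
$4 \left(6 + c{\left(2 \right)}\right) = 4 \left(6 - 1\right) = 4 \cdot 5 = 20$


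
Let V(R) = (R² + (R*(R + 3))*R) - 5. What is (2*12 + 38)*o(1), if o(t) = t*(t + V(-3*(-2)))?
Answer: 22072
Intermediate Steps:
V(R) = -5 + R² + R²*(3 + R) (V(R) = (R² + (R*(3 + R))*R) - 5 = (R² + R²*(3 + R)) - 5 = -5 + R² + R²*(3 + R))
o(t) = t*(355 + t) (o(t) = t*(t + (-5 + (-3*(-2))³ + 4*(-3*(-2))²)) = t*(t + (-5 + 6³ + 4*6²)) = t*(t + (-5 + 216 + 4*36)) = t*(t + (-5 + 216 + 144)) = t*(t + 355) = t*(355 + t))
(2*12 + 38)*o(1) = (2*12 + 38)*(1*(355 + 1)) = (24 + 38)*(1*356) = 62*356 = 22072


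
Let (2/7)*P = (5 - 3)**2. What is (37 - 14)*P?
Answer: 322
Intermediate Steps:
P = 14 (P = 7*(5 - 3)**2/2 = (7/2)*2**2 = (7/2)*4 = 14)
(37 - 14)*P = (37 - 14)*14 = 23*14 = 322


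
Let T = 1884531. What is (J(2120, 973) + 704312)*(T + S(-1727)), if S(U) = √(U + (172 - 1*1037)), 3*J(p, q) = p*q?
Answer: 2623076186192 + 50108352*I*√2 ≈ 2.6231e+12 + 7.0864e+7*I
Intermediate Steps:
J(p, q) = p*q/3 (J(p, q) = (p*q)/3 = p*q/3)
S(U) = √(-865 + U) (S(U) = √(U + (172 - 1037)) = √(U - 865) = √(-865 + U))
(J(2120, 973) + 704312)*(T + S(-1727)) = ((⅓)*2120*973 + 704312)*(1884531 + √(-865 - 1727)) = (2062760/3 + 704312)*(1884531 + √(-2592)) = 4175696*(1884531 + 36*I*√2)/3 = 2623076186192 + 50108352*I*√2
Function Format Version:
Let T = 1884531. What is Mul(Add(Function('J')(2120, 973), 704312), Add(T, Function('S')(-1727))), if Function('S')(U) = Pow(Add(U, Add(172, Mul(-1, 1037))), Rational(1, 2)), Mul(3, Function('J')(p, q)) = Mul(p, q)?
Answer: Add(2623076186192, Mul(50108352, I, Pow(2, Rational(1, 2)))) ≈ Add(2.6231e+12, Mul(7.0864e+7, I))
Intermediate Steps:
Function('J')(p, q) = Mul(Rational(1, 3), p, q) (Function('J')(p, q) = Mul(Rational(1, 3), Mul(p, q)) = Mul(Rational(1, 3), p, q))
Function('S')(U) = Pow(Add(-865, U), Rational(1, 2)) (Function('S')(U) = Pow(Add(U, Add(172, -1037)), Rational(1, 2)) = Pow(Add(U, -865), Rational(1, 2)) = Pow(Add(-865, U), Rational(1, 2)))
Mul(Add(Function('J')(2120, 973), 704312), Add(T, Function('S')(-1727))) = Mul(Add(Mul(Rational(1, 3), 2120, 973), 704312), Add(1884531, Pow(Add(-865, -1727), Rational(1, 2)))) = Mul(Add(Rational(2062760, 3), 704312), Add(1884531, Pow(-2592, Rational(1, 2)))) = Mul(Rational(4175696, 3), Add(1884531, Mul(36, I, Pow(2, Rational(1, 2))))) = Add(2623076186192, Mul(50108352, I, Pow(2, Rational(1, 2))))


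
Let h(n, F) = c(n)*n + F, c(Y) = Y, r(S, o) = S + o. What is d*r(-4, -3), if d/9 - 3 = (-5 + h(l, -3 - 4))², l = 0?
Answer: -9261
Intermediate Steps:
h(n, F) = F + n² (h(n, F) = n*n + F = n² + F = F + n²)
d = 1323 (d = 27 + 9*(-5 + ((-3 - 4) + 0²))² = 27 + 9*(-5 + (-7 + 0))² = 27 + 9*(-5 - 7)² = 27 + 9*(-12)² = 27 + 9*144 = 27 + 1296 = 1323)
d*r(-4, -3) = 1323*(-4 - 3) = 1323*(-7) = -9261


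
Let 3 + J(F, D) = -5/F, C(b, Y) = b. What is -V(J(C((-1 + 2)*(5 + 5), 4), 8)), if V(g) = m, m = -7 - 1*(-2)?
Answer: 5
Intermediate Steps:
m = -5 (m = -7 + 2 = -5)
J(F, D) = -3 - 5/F
V(g) = -5
-V(J(C((-1 + 2)*(5 + 5), 4), 8)) = -1*(-5) = 5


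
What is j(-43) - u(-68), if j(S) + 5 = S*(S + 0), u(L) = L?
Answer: 1912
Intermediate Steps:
j(S) = -5 + S² (j(S) = -5 + S*(S + 0) = -5 + S*S = -5 + S²)
j(-43) - u(-68) = (-5 + (-43)²) - 1*(-68) = (-5 + 1849) + 68 = 1844 + 68 = 1912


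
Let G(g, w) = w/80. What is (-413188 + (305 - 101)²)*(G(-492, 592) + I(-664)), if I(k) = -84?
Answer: 142312076/5 ≈ 2.8462e+7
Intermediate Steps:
G(g, w) = w/80 (G(g, w) = w*(1/80) = w/80)
(-413188 + (305 - 101)²)*(G(-492, 592) + I(-664)) = (-413188 + (305 - 101)²)*((1/80)*592 - 84) = (-413188 + 204²)*(37/5 - 84) = (-413188 + 41616)*(-383/5) = -371572*(-383/5) = 142312076/5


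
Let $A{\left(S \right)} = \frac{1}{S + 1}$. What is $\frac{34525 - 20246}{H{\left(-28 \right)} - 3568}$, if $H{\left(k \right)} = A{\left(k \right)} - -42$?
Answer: $- \frac{385533}{95203} \approx -4.0496$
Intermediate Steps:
$A{\left(S \right)} = \frac{1}{1 + S}$
$H{\left(k \right)} = 42 + \frac{1}{1 + k}$ ($H{\left(k \right)} = \frac{1}{1 + k} - -42 = \frac{1}{1 + k} + 42 = 42 + \frac{1}{1 + k}$)
$\frac{34525 - 20246}{H{\left(-28 \right)} - 3568} = \frac{34525 - 20246}{\frac{43 + 42 \left(-28\right)}{1 - 28} - 3568} = \frac{14279}{\frac{43 - 1176}{-27} - 3568} = \frac{14279}{\left(- \frac{1}{27}\right) \left(-1133\right) - 3568} = \frac{14279}{\frac{1133}{27} - 3568} = \frac{14279}{- \frac{95203}{27}} = 14279 \left(- \frac{27}{95203}\right) = - \frac{385533}{95203}$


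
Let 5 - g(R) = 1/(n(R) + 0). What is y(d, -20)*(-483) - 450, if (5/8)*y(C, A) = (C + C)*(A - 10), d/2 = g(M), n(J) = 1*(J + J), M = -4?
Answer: 474822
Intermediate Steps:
n(J) = 2*J (n(J) = 1*(2*J) = 2*J)
g(R) = 5 - 1/(2*R) (g(R) = 5 - 1/(2*R + 0) = 5 - 1/(2*R))
d = 41/4 (d = 2*(5 - 1/2/(-4)) = 2*(5 - 1/2*(-1/4)) = 2*(5 + 1/8) = 2*(41/8) = 41/4 ≈ 10.250)
y(C, A) = 16*C*(-10 + A)/5 (y(C, A) = 8*((C + C)*(A - 10))/5 = 8*((2*C)*(-10 + A))/5 = 8*(2*C*(-10 + A))/5 = 16*C*(-10 + A)/5)
y(d, -20)*(-483) - 450 = ((16/5)*(41/4)*(-10 - 20))*(-483) - 450 = ((16/5)*(41/4)*(-30))*(-483) - 450 = -984*(-483) - 450 = 475272 - 450 = 474822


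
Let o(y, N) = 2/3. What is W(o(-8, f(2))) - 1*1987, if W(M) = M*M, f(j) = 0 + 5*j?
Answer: -17879/9 ≈ -1986.6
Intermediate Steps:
f(j) = 5*j
o(y, N) = ⅔ (o(y, N) = 2*(⅓) = ⅔)
W(M) = M²
W(o(-8, f(2))) - 1*1987 = (⅔)² - 1*1987 = 4/9 - 1987 = -17879/9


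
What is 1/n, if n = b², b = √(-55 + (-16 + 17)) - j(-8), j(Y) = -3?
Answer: 1/(9*(1 + I*√6)²) ≈ -0.011338 - 0.011109*I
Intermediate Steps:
b = 3 + 3*I*√6 (b = √(-55 + (-16 + 17)) - 1*(-3) = √(-55 + 1) + 3 = √(-54) + 3 = 3*I*√6 + 3 = 3 + 3*I*√6 ≈ 3.0 + 7.3485*I)
n = (3 + 3*I*√6)² ≈ -45.0 + 44.091*I
1/n = 1/(-45 + 18*I*√6)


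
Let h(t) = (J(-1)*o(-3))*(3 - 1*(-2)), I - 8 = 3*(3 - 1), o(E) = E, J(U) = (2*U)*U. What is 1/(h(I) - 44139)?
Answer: -1/44169 ≈ -2.2640e-5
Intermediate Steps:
J(U) = 2*U²
I = 14 (I = 8 + 3*(3 - 1) = 8 + 3*2 = 8 + 6 = 14)
h(t) = -30 (h(t) = ((2*(-1)²)*(-3))*(3 - 1*(-2)) = ((2*1)*(-3))*(3 + 2) = (2*(-3))*5 = -6*5 = -30)
1/(h(I) - 44139) = 1/(-30 - 44139) = 1/(-44169) = -1/44169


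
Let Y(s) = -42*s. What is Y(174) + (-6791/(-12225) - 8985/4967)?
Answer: -443829380828/60721575 ≈ -7309.3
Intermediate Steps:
Y(174) + (-6791/(-12225) - 8985/4967) = -42*174 + (-6791/(-12225) - 8985/4967) = -7308 + (-6791*(-1/12225) - 8985*1/4967) = -7308 + (6791/12225 - 8985/4967) = -7308 - 76110728/60721575 = -443829380828/60721575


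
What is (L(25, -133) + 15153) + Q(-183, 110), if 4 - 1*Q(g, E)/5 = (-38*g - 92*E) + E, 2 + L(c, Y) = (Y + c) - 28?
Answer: 30315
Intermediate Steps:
L(c, Y) = -30 + Y + c (L(c, Y) = -2 + ((Y + c) - 28) = -2 + (-28 + Y + c) = -30 + Y + c)
Q(g, E) = 20 + 190*g + 455*E (Q(g, E) = 20 - 5*((-38*g - 92*E) + E) = 20 - 5*((-92*E - 38*g) + E) = 20 - 5*(-91*E - 38*g) = 20 + (190*g + 455*E) = 20 + 190*g + 455*E)
(L(25, -133) + 15153) + Q(-183, 110) = ((-30 - 133 + 25) + 15153) + (20 + 190*(-183) + 455*110) = (-138 + 15153) + (20 - 34770 + 50050) = 15015 + 15300 = 30315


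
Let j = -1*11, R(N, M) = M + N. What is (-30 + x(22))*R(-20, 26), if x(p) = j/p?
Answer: -183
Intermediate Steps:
j = -11
x(p) = -11/p
(-30 + x(22))*R(-20, 26) = (-30 - 11/22)*(26 - 20) = (-30 - 11*1/22)*6 = (-30 - 1/2)*6 = -61/2*6 = -183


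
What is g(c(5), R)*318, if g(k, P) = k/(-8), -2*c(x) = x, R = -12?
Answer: 795/8 ≈ 99.375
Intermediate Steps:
c(x) = -x/2
g(k, P) = -k/8 (g(k, P) = k*(-⅛) = -k/8)
g(c(5), R)*318 = -(-1)*5/16*318 = -⅛*(-5/2)*318 = (5/16)*318 = 795/8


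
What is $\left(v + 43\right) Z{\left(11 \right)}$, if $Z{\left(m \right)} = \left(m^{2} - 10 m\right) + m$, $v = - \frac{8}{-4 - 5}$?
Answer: $\frac{8690}{9} \approx 965.56$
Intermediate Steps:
$v = \frac{8}{9}$ ($v = - \frac{8}{-9} = \left(-8\right) \left(- \frac{1}{9}\right) = \frac{8}{9} \approx 0.88889$)
$Z{\left(m \right)} = m^{2} - 9 m$
$\left(v + 43\right) Z{\left(11 \right)} = \left(\frac{8}{9} + 43\right) 11 \left(-9 + 11\right) = \frac{395 \cdot 11 \cdot 2}{9} = \frac{395}{9} \cdot 22 = \frac{8690}{9}$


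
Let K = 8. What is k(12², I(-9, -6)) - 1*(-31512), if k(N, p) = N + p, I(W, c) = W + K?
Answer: 31655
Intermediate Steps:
I(W, c) = 8 + W (I(W, c) = W + 8 = 8 + W)
k(12², I(-9, -6)) - 1*(-31512) = (12² + (8 - 9)) - 1*(-31512) = (144 - 1) + 31512 = 143 + 31512 = 31655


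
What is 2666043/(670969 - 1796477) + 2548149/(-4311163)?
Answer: -14361708022701/4852248445804 ≈ -2.9598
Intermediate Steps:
2666043/(670969 - 1796477) + 2548149/(-4311163) = 2666043/(-1125508) + 2548149*(-1/4311163) = 2666043*(-1/1125508) - 2548149/4311163 = -2666043/1125508 - 2548149/4311163 = -14361708022701/4852248445804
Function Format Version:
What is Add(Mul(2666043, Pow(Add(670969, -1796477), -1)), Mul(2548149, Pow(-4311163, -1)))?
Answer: Rational(-14361708022701, 4852248445804) ≈ -2.9598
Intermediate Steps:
Add(Mul(2666043, Pow(Add(670969, -1796477), -1)), Mul(2548149, Pow(-4311163, -1))) = Add(Mul(2666043, Pow(-1125508, -1)), Mul(2548149, Rational(-1, 4311163))) = Add(Mul(2666043, Rational(-1, 1125508)), Rational(-2548149, 4311163)) = Add(Rational(-2666043, 1125508), Rational(-2548149, 4311163)) = Rational(-14361708022701, 4852248445804)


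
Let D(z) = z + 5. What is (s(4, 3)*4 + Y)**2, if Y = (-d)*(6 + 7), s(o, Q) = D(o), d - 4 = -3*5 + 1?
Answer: 27556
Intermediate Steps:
d = -10 (d = 4 + (-3*5 + 1) = 4 + (-15 + 1) = 4 - 14 = -10)
D(z) = 5 + z
s(o, Q) = 5 + o
Y = 130 (Y = (-1*(-10))*(6 + 7) = 10*13 = 130)
(s(4, 3)*4 + Y)**2 = ((5 + 4)*4 + 130)**2 = (9*4 + 130)**2 = (36 + 130)**2 = 166**2 = 27556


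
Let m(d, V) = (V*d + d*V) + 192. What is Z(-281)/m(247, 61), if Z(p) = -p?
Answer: 281/30326 ≈ 0.0092660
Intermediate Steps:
m(d, V) = 192 + 2*V*d (m(d, V) = (V*d + V*d) + 192 = 2*V*d + 192 = 192 + 2*V*d)
Z(-281)/m(247, 61) = (-1*(-281))/(192 + 2*61*247) = 281/(192 + 30134) = 281/30326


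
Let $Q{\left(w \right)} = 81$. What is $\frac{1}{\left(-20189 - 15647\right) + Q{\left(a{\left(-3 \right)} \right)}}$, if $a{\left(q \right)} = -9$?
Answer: $- \frac{1}{35755} \approx -2.7968 \cdot 10^{-5}$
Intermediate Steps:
$\frac{1}{\left(-20189 - 15647\right) + Q{\left(a{\left(-3 \right)} \right)}} = \frac{1}{\left(-20189 - 15647\right) + 81} = \frac{1}{-35836 + 81} = \frac{1}{-35755} = - \frac{1}{35755}$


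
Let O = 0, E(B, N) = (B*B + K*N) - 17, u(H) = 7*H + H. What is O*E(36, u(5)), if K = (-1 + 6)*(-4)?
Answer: 0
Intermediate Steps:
K = -20 (K = 5*(-4) = -20)
u(H) = 8*H
E(B, N) = -17 + B² - 20*N (E(B, N) = (B*B - 20*N) - 17 = (B² - 20*N) - 17 = -17 + B² - 20*N)
O*E(36, u(5)) = 0*(-17 + 36² - 160*5) = 0*(-17 + 1296 - 20*40) = 0*(-17 + 1296 - 800) = 0*479 = 0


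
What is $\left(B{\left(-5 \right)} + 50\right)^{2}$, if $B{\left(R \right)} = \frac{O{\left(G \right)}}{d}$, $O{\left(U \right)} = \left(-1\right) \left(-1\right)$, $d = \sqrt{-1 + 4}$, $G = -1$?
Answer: $\frac{\left(150 + \sqrt{3}\right)^{2}}{9} \approx 2558.1$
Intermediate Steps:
$d = \sqrt{3} \approx 1.732$
$O{\left(U \right)} = 1$
$B{\left(R \right)} = \frac{\sqrt{3}}{3}$ ($B{\left(R \right)} = 1 \frac{1}{\sqrt{3}} = 1 \frac{\sqrt{3}}{3} = \frac{\sqrt{3}}{3}$)
$\left(B{\left(-5 \right)} + 50\right)^{2} = \left(\frac{\sqrt{3}}{3} + 50\right)^{2} = \left(50 + \frac{\sqrt{3}}{3}\right)^{2}$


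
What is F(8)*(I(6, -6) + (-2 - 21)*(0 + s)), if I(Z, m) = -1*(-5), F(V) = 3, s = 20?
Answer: -1365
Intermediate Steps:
I(Z, m) = 5
F(8)*(I(6, -6) + (-2 - 21)*(0 + s)) = 3*(5 + (-2 - 21)*(0 + 20)) = 3*(5 - 23*20) = 3*(5 - 460) = 3*(-455) = -1365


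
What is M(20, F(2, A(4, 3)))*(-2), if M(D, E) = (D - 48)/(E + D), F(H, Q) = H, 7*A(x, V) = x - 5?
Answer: 28/11 ≈ 2.5455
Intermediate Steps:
A(x, V) = -5/7 + x/7 (A(x, V) = (x - 5)/7 = (-5 + x)/7 = -5/7 + x/7)
M(D, E) = (-48 + D)/(D + E)
M(20, F(2, A(4, 3)))*(-2) = ((-48 + 20)/(20 + 2))*(-2) = (-28/22)*(-2) = ((1/22)*(-28))*(-2) = -14/11*(-2) = 28/11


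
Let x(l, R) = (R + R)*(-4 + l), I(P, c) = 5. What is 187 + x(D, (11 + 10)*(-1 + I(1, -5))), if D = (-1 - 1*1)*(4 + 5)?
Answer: -3509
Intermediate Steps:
D = -18 (D = (-1 - 1)*9 = -2*9 = -18)
x(l, R) = 2*R*(-4 + l) (x(l, R) = (2*R)*(-4 + l) = 2*R*(-4 + l))
187 + x(D, (11 + 10)*(-1 + I(1, -5))) = 187 + 2*((11 + 10)*(-1 + 5))*(-4 - 18) = 187 + 2*(21*4)*(-22) = 187 + 2*84*(-22) = 187 - 3696 = -3509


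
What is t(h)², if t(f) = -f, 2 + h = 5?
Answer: 9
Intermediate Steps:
h = 3 (h = -2 + 5 = 3)
t(h)² = (-1*3)² = (-3)² = 9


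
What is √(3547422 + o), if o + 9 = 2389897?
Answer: √5937310 ≈ 2436.7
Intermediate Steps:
o = 2389888 (o = -9 + 2389897 = 2389888)
√(3547422 + o) = √(3547422 + 2389888) = √5937310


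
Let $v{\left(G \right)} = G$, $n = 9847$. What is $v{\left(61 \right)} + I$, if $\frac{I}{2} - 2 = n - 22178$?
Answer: $-24597$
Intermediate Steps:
$I = -24658$ ($I = 4 + 2 \left(9847 - 22178\right) = 4 + 2 \left(-12331\right) = 4 - 24662 = -24658$)
$v{\left(61 \right)} + I = 61 - 24658 = -24597$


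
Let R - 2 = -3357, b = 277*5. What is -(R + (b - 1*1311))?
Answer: 3281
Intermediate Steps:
b = 1385
R = -3355 (R = 2 - 3357 = -3355)
-(R + (b - 1*1311)) = -(-3355 + (1385 - 1*1311)) = -(-3355 + (1385 - 1311)) = -(-3355 + 74) = -1*(-3281) = 3281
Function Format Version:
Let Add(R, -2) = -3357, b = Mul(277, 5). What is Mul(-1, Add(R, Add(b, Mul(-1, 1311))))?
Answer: 3281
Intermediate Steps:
b = 1385
R = -3355 (R = Add(2, -3357) = -3355)
Mul(-1, Add(R, Add(b, Mul(-1, 1311)))) = Mul(-1, Add(-3355, Add(1385, Mul(-1, 1311)))) = Mul(-1, Add(-3355, Add(1385, -1311))) = Mul(-1, Add(-3355, 74)) = Mul(-1, -3281) = 3281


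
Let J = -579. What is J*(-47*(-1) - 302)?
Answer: 147645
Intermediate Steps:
J*(-47*(-1) - 302) = -579*(-47*(-1) - 302) = -579*(47 - 302) = -579*(-255) = 147645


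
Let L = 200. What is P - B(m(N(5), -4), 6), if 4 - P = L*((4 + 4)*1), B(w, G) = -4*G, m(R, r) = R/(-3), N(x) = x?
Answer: -1572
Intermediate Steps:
m(R, r) = -R/3 (m(R, r) = R*(-⅓) = -R/3)
P = -1596 (P = 4 - 200*(4 + 4)*1 = 4 - 200*8*1 = 4 - 200*8 = 4 - 1*1600 = 4 - 1600 = -1596)
P - B(m(N(5), -4), 6) = -1596 - (-4)*6 = -1596 - 1*(-24) = -1596 + 24 = -1572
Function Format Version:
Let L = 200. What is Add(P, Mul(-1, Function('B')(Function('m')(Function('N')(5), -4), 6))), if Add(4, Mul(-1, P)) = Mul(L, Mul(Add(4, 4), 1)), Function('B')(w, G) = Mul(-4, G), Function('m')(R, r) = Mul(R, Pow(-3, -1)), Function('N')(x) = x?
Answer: -1572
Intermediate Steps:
Function('m')(R, r) = Mul(Rational(-1, 3), R) (Function('m')(R, r) = Mul(R, Rational(-1, 3)) = Mul(Rational(-1, 3), R))
P = -1596 (P = Add(4, Mul(-1, Mul(200, Mul(Add(4, 4), 1)))) = Add(4, Mul(-1, Mul(200, Mul(8, 1)))) = Add(4, Mul(-1, Mul(200, 8))) = Add(4, Mul(-1, 1600)) = Add(4, -1600) = -1596)
Add(P, Mul(-1, Function('B')(Function('m')(Function('N')(5), -4), 6))) = Add(-1596, Mul(-1, Mul(-4, 6))) = Add(-1596, Mul(-1, -24)) = Add(-1596, 24) = -1572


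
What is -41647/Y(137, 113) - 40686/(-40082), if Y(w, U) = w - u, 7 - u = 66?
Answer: -16952251/80164 ≈ -211.47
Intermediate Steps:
u = -59 (u = 7 - 1*66 = 7 - 66 = -59)
Y(w, U) = 59 + w (Y(w, U) = w - 1*(-59) = w + 59 = 59 + w)
-41647/Y(137, 113) - 40686/(-40082) = -41647/(59 + 137) - 40686/(-40082) = -41647/196 - 40686*(-1/40082) = -41647*1/196 + 20343/20041 = -41647/196 + 20343/20041 = -16952251/80164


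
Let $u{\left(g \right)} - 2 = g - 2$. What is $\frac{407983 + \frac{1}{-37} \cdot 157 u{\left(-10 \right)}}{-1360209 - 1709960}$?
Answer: $- \frac{15096941}{113596253} \approx -0.1329$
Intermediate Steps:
$u{\left(g \right)} = g$ ($u{\left(g \right)} = 2 + \left(g - 2\right) = 2 + \left(-2 + g\right) = g$)
$\frac{407983 + \frac{1}{-37} \cdot 157 u{\left(-10 \right)}}{-1360209 - 1709960} = \frac{407983 + \frac{1}{-37} \cdot 157 \left(-10\right)}{-1360209 - 1709960} = \frac{407983 + \left(- \frac{1}{37}\right) 157 \left(-10\right)}{-1360209 - 1709960} = \frac{407983 - - \frac{1570}{37}}{-3070169} = \left(407983 + \frac{1570}{37}\right) \left(- \frac{1}{3070169}\right) = \frac{15096941}{37} \left(- \frac{1}{3070169}\right) = - \frac{15096941}{113596253}$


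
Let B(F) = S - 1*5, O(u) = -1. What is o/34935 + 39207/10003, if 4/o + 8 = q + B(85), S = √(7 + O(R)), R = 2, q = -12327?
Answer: 2979590778512495/760191971536131 - 2*√6/2659873938195 ≈ 3.9195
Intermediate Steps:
S = √6 (S = √(7 - 1) = √6 ≈ 2.4495)
B(F) = -5 + √6 (B(F) = √6 - 1*5 = √6 - 5 = -5 + √6)
o = 4/(-12340 + √6) (o = 4/(-8 + (-12327 + (-5 + √6))) = 4/(-8 + (-12332 + √6)) = 4/(-12340 + √6) ≈ -0.00032421)
o/34935 + 39207/10003 = (-24680/76137797 - 2*√6/76137797)/34935 + 39207/10003 = (-24680/76137797 - 2*√6/76137797)*(1/34935) + 39207*(1/10003) = (-4936/531974787639 - 2*√6/2659873938195) + 5601/1429 = 2979590778512495/760191971536131 - 2*√6/2659873938195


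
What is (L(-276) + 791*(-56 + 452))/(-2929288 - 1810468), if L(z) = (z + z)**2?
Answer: -154485/1184939 ≈ -0.13037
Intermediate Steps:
L(z) = 4*z**2 (L(z) = (2*z)**2 = 4*z**2)
(L(-276) + 791*(-56 + 452))/(-2929288 - 1810468) = (4*(-276)**2 + 791*(-56 + 452))/(-2929288 - 1810468) = (4*76176 + 791*396)/(-4739756) = (304704 + 313236)*(-1/4739756) = 617940*(-1/4739756) = -154485/1184939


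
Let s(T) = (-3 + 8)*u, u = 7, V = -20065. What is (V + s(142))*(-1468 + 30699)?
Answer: -585496930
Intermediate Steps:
s(T) = 35 (s(T) = (-3 + 8)*7 = 5*7 = 35)
(V + s(142))*(-1468 + 30699) = (-20065 + 35)*(-1468 + 30699) = -20030*29231 = -585496930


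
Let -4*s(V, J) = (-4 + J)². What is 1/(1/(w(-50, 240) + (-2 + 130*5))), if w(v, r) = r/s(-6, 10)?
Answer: 1864/3 ≈ 621.33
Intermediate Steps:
s(V, J) = -(-4 + J)²/4
w(v, r) = -r/9 (w(v, r) = r/((-(-4 + 10)²/4)) = r/((-¼*6²)) = r/((-¼*36)) = r/(-9) = r*(-⅑) = -r/9)
1/(1/(w(-50, 240) + (-2 + 130*5))) = 1/(1/(-⅑*240 + (-2 + 130*5))) = 1/(1/(-80/3 + (-2 + 650))) = 1/(1/(-80/3 + 648)) = 1/(1/(1864/3)) = 1/(3/1864) = 1864/3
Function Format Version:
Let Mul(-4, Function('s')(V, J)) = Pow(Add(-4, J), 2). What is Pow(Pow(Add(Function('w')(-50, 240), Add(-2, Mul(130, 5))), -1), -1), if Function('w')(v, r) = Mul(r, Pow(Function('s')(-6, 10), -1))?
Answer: Rational(1864, 3) ≈ 621.33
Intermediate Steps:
Function('s')(V, J) = Mul(Rational(-1, 4), Pow(Add(-4, J), 2))
Function('w')(v, r) = Mul(Rational(-1, 9), r) (Function('w')(v, r) = Mul(r, Pow(Mul(Rational(-1, 4), Pow(Add(-4, 10), 2)), -1)) = Mul(r, Pow(Mul(Rational(-1, 4), Pow(6, 2)), -1)) = Mul(r, Pow(Mul(Rational(-1, 4), 36), -1)) = Mul(r, Pow(-9, -1)) = Mul(r, Rational(-1, 9)) = Mul(Rational(-1, 9), r))
Pow(Pow(Add(Function('w')(-50, 240), Add(-2, Mul(130, 5))), -1), -1) = Pow(Pow(Add(Mul(Rational(-1, 9), 240), Add(-2, Mul(130, 5))), -1), -1) = Pow(Pow(Add(Rational(-80, 3), Add(-2, 650)), -1), -1) = Pow(Pow(Add(Rational(-80, 3), 648), -1), -1) = Pow(Pow(Rational(1864, 3), -1), -1) = Pow(Rational(3, 1864), -1) = Rational(1864, 3)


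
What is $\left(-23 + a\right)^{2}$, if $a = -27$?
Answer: $2500$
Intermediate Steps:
$\left(-23 + a\right)^{2} = \left(-23 - 27\right)^{2} = \left(-50\right)^{2} = 2500$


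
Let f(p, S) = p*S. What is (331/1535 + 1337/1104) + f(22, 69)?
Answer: 2574881239/1694640 ≈ 1519.4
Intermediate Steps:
f(p, S) = S*p
(331/1535 + 1337/1104) + f(22, 69) = (331/1535 + 1337/1104) + 69*22 = (331*(1/1535) + 1337*(1/1104)) + 1518 = (331/1535 + 1337/1104) + 1518 = 2417719/1694640 + 1518 = 2574881239/1694640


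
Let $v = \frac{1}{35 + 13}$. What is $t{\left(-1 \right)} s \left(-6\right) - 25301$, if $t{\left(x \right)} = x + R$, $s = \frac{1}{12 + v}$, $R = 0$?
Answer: $- \frac{14598389}{577} \approx -25301.0$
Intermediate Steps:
$v = \frac{1}{48} \approx 0.020833$
$s = \frac{48}{577}$ ($s = \frac{1}{12 + \frac{1}{48}} = \frac{1}{\frac{577}{48}} = \frac{48}{577} \approx 0.083189$)
$t{\left(x \right)} = x$ ($t{\left(x \right)} = x + 0 = x$)
$t{\left(-1 \right)} s \left(-6\right) - 25301 = \left(-1\right) \frac{48}{577} \left(-6\right) - 25301 = \left(- \frac{48}{577}\right) \left(-6\right) - 25301 = \frac{288}{577} - 25301 = - \frac{14598389}{577}$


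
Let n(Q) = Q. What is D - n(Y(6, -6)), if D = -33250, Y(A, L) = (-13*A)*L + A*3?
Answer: -33736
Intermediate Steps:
Y(A, L) = 3*A - 13*A*L (Y(A, L) = -13*A*L + 3*A = 3*A - 13*A*L)
D - n(Y(6, -6)) = -33250 - 6*(3 - 13*(-6)) = -33250 - 6*(3 + 78) = -33250 - 6*81 = -33250 - 1*486 = -33250 - 486 = -33736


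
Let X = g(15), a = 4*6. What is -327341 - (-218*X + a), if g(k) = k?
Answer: -324095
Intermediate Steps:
a = 24
X = 15
-327341 - (-218*X + a) = -327341 - (-218*15 + 24) = -327341 - (-3270 + 24) = -327341 - 1*(-3246) = -327341 + 3246 = -324095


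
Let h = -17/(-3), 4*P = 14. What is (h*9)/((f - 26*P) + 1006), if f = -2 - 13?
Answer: 17/300 ≈ 0.056667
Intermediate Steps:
P = 7/2 (P = (¼)*14 = 7/2 ≈ 3.5000)
f = -15
h = 17/3 (h = -17*(-⅓) = 17/3 ≈ 5.6667)
(h*9)/((f - 26*P) + 1006) = ((17/3)*9)/((-15 - 26*7/2) + 1006) = 51/((-15 - 91) + 1006) = 51/(-106 + 1006) = 51/900 = (1/900)*51 = 17/300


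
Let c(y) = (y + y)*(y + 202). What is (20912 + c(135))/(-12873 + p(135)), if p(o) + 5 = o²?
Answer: 111902/5347 ≈ 20.928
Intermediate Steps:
p(o) = -5 + o²
c(y) = 2*y*(202 + y) (c(y) = (2*y)*(202 + y) = 2*y*(202 + y))
(20912 + c(135))/(-12873 + p(135)) = (20912 + 2*135*(202 + 135))/(-12873 + (-5 + 135²)) = (20912 + 2*135*337)/(-12873 + (-5 + 18225)) = (20912 + 90990)/(-12873 + 18220) = 111902/5347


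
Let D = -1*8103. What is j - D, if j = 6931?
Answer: 15034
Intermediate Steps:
D = -8103
j - D = 6931 - 1*(-8103) = 6931 + 8103 = 15034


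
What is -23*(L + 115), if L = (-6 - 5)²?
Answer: -5428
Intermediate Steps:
L = 121 (L = (-11)² = 121)
-23*(L + 115) = -23*(121 + 115) = -23*236 = -5428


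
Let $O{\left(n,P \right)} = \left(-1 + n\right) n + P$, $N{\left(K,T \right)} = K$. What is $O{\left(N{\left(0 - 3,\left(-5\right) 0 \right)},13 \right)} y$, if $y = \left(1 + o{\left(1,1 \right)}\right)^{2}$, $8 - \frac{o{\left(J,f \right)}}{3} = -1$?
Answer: $19600$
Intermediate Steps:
$o{\left(J,f \right)} = 27$ ($o{\left(J,f \right)} = 24 - -3 = 24 + 3 = 27$)
$O{\left(n,P \right)} = P + n \left(-1 + n\right)$ ($O{\left(n,P \right)} = n \left(-1 + n\right) + P = P + n \left(-1 + n\right)$)
$y = 784$ ($y = \left(1 + 27\right)^{2} = 28^{2} = 784$)
$O{\left(N{\left(0 - 3,\left(-5\right) 0 \right)},13 \right)} y = \left(13 + \left(0 - 3\right)^{2} - \left(0 - 3\right)\right) 784 = \left(13 + \left(-3\right)^{2} - -3\right) 784 = \left(13 + 9 + 3\right) 784 = 25 \cdot 784 = 19600$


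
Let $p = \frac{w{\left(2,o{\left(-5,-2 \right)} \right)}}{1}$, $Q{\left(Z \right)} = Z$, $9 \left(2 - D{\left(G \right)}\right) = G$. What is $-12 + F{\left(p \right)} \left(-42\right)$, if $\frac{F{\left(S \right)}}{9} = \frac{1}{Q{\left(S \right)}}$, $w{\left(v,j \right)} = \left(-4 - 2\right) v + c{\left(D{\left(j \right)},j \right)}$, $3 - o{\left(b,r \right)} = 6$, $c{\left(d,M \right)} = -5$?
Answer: $\frac{174}{17} \approx 10.235$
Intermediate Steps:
$D{\left(G \right)} = 2 - \frac{G}{9}$
$o{\left(b,r \right)} = -3$ ($o{\left(b,r \right)} = 3 - 6 = -3$)
$w{\left(v,j \right)} = -5 - 6 v$ ($w{\left(v,j \right)} = \left(-4 - 2\right) v - 5 = - 6 v - 5 = -5 - 6 v$)
$p = -17$ ($p = \frac{-5 - 12}{1} = \left(-5 - 12\right) 1 = \left(-17\right) 1 = -17$)
$F{\left(S \right)} = \frac{9}{S}$
$-12 + F{\left(p \right)} \left(-42\right) = -12 + \frac{9}{-17} \left(-42\right) = -12 + 9 \left(- \frac{1}{17}\right) \left(-42\right) = -12 - - \frac{378}{17} = -12 + \frac{378}{17} = \frac{174}{17}$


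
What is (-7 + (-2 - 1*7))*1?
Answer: -16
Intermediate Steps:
(-7 + (-2 - 1*7))*1 = (-7 + (-2 - 7))*1 = (-7 - 9)*1 = -16*1 = -16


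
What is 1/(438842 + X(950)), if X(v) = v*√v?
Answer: 219421/95862462982 - 2375*√38/95862462982 ≈ 2.1362e-6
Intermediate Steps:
X(v) = v^(3/2)
1/(438842 + X(950)) = 1/(438842 + 950^(3/2)) = 1/(438842 + 4750*√38)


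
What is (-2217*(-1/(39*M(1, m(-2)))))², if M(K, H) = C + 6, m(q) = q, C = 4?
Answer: 546121/16900 ≈ 32.315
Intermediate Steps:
M(K, H) = 10 (M(K, H) = 4 + 6 = 10)
(-2217*(-1/(39*M(1, m(-2)))))² = (-2217/(-13*3*10))² = (-2217/((-39*10)))² = (-2217/(-390))² = (-2217*(-1/390))² = (739/130)² = 546121/16900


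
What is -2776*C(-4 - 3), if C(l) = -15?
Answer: 41640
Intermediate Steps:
-2776*C(-4 - 3) = -2776*(-15) = 41640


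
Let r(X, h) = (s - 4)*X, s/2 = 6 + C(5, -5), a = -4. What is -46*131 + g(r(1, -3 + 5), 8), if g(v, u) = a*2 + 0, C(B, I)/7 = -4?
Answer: -6034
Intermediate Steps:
C(B, I) = -28 (C(B, I) = 7*(-4) = -28)
s = -44 (s = 2*(6 - 28) = 2*(-22) = -44)
r(X, h) = -48*X (r(X, h) = (-44 - 4)*X = -48*X)
g(v, u) = -8 (g(v, u) = -4*2 + 0 = -8 + 0 = -8)
-46*131 + g(r(1, -3 + 5), 8) = -46*131 - 8 = -6026 - 8 = -6034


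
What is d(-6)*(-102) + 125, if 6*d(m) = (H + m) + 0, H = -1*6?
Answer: 329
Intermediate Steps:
H = -6
d(m) = -1 + m/6 (d(m) = ((-6 + m) + 0)/6 = (-6 + m)/6 = -1 + m/6)
d(-6)*(-102) + 125 = (-1 + (1/6)*(-6))*(-102) + 125 = (-1 - 1)*(-102) + 125 = -2*(-102) + 125 = 204 + 125 = 329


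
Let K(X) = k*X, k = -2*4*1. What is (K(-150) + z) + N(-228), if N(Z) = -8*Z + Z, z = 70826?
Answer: 73622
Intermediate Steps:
N(Z) = -7*Z
k = -8 (k = -8*1 = -8)
K(X) = -8*X
(K(-150) + z) + N(-228) = (-8*(-150) + 70826) - 7*(-228) = (1200 + 70826) + 1596 = 72026 + 1596 = 73622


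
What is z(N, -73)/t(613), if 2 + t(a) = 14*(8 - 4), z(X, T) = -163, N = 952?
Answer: -163/54 ≈ -3.0185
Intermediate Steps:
t(a) = 54 (t(a) = -2 + 14*(8 - 4) = -2 + 14*4 = -2 + 56 = 54)
z(N, -73)/t(613) = -163/54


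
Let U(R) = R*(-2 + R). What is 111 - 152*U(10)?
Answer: -12049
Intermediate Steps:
111 - 152*U(10) = 111 - 1520*(-2 + 10) = 111 - 1520*8 = 111 - 152*80 = 111 - 12160 = -12049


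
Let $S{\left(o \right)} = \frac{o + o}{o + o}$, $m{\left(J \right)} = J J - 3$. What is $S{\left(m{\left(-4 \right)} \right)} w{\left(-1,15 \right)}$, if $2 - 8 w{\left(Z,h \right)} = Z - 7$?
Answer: $\frac{5}{4} \approx 1.25$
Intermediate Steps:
$w{\left(Z,h \right)} = \frac{9}{8} - \frac{Z}{8}$ ($w{\left(Z,h \right)} = \frac{1}{4} - \frac{Z - 7}{8} = \frac{1}{4} - \frac{-7 + Z}{8} = \frac{1}{4} - \left(- \frac{7}{8} + \frac{Z}{8}\right) = \frac{9}{8} - \frac{Z}{8}$)
$m{\left(J \right)} = -3 + J^{2}$ ($m{\left(J \right)} = J^{2} - 3 = -3 + J^{2}$)
$S{\left(o \right)} = 1$ ($S{\left(o \right)} = \frac{2 o}{2 o} = 2 o \frac{1}{2 o} = 1$)
$S{\left(m{\left(-4 \right)} \right)} w{\left(-1,15 \right)} = 1 \left(\frac{9}{8} - - \frac{1}{8}\right) = 1 \left(\frac{9}{8} + \frac{1}{8}\right) = 1 \cdot \frac{5}{4} = \frac{5}{4}$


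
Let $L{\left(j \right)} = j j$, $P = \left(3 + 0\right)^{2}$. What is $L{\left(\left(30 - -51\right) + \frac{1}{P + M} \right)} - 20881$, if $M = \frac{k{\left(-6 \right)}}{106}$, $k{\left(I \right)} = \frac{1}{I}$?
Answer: $- \frac{468429022648}{32752729} \approx -14302.0$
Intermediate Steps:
$P = 9$ ($P = 3^{2} = 9$)
$M = - \frac{1}{636}$ ($M = \frac{1}{\left(-6\right) 106} = \left(- \frac{1}{6}\right) \frac{1}{106} = - \frac{1}{636} \approx -0.0015723$)
$L{\left(j \right)} = j^{2}$
$L{\left(\left(30 - -51\right) + \frac{1}{P + M} \right)} - 20881 = \left(\left(30 - -51\right) + \frac{1}{9 - \frac{1}{636}}\right)^{2} - 20881 = \left(\left(30 + 51\right) + \frac{1}{\frac{5723}{636}}\right)^{2} - 20881 = \left(81 + \frac{636}{5723}\right)^{2} - 20881 = \left(\frac{464199}{5723}\right)^{2} - 20881 = \frac{215480711601}{32752729} - 20881 = - \frac{468429022648}{32752729}$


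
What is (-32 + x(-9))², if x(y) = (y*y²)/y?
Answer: 2401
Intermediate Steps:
x(y) = y² (x(y) = y³/y = y²)
(-32 + x(-9))² = (-32 + (-9)²)² = (-32 + 81)² = 49² = 2401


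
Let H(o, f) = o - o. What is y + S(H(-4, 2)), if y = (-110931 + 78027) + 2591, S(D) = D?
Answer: -30313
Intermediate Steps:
H(o, f) = 0
y = -30313 (y = -32904 + 2591 = -30313)
y + S(H(-4, 2)) = -30313 + 0 = -30313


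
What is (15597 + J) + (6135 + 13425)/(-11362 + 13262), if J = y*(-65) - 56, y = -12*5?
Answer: 1847873/95 ≈ 19451.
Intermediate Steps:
y = -60
J = 3844 (J = -60*(-65) - 56 = 3900 - 56 = 3844)
(15597 + J) + (6135 + 13425)/(-11362 + 13262) = (15597 + 3844) + (6135 + 13425)/(-11362 + 13262) = 19441 + 19560/1900 = 19441 + 19560*(1/1900) = 19441 + 978/95 = 1847873/95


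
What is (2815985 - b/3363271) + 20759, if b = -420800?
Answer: 9540739250424/3363271 ≈ 2.8367e+6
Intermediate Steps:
(2815985 - b/3363271) + 20759 = (2815985 - 1*(-420800)/3363271) + 20759 = (2815985 + 420800*(1/3363271)) + 20759 = (2815985 + 420800/3363271) + 20759 = 9470921107735/3363271 + 20759 = 9540739250424/3363271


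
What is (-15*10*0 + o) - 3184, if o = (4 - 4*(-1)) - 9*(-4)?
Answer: -3140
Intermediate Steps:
o = 44 (o = (4 + 4) + 36 = 8 + 36 = 44)
(-15*10*0 + o) - 3184 = (-15*10*0 + 44) - 3184 = (-150*0 + 44) - 3184 = (0 + 44) - 3184 = 44 - 3184 = -3140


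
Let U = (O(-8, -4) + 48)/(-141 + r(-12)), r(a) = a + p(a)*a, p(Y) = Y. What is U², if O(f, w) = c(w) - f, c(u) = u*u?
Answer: 64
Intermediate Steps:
c(u) = u²
r(a) = a + a² (r(a) = a + a*a = a + a²)
O(f, w) = w² - f
U = -8 (U = (((-4)² - 1*(-8)) + 48)/(-141 - 12*(1 - 12)) = ((16 + 8) + 48)/(-141 - 12*(-11)) = (24 + 48)/(-141 + 132) = 72/(-9) = 72*(-⅑) = -8)
U² = (-8)² = 64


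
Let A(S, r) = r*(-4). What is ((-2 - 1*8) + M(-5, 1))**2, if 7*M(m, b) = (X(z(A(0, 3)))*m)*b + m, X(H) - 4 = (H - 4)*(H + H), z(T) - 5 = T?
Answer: 748225/49 ≈ 15270.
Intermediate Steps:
A(S, r) = -4*r
z(T) = 5 + T
X(H) = 4 + 2*H*(-4 + H) (X(H) = 4 + (H - 4)*(H + H) = 4 + (-4 + H)*(2*H) = 4 + 2*H*(-4 + H))
M(m, b) = m/7 + 158*b*m/7 (M(m, b) = (((4 - 8*(5 - 4*3) + 2*(5 - 4*3)**2)*m)*b + m)/7 = (((4 - 8*(5 - 12) + 2*(5 - 12)**2)*m)*b + m)/7 = (((4 - 8*(-7) + 2*(-7)**2)*m)*b + m)/7 = (((4 + 56 + 2*49)*m)*b + m)/7 = (((4 + 56 + 98)*m)*b + m)/7 = ((158*m)*b + m)/7 = (158*b*m + m)/7 = (m + 158*b*m)/7 = m/7 + 158*b*m/7)
((-2 - 1*8) + M(-5, 1))**2 = ((-2 - 1*8) + (1/7)*(-5)*(1 + 158*1))**2 = ((-2 - 8) + (1/7)*(-5)*(1 + 158))**2 = (-10 + (1/7)*(-5)*159)**2 = (-10 - 795/7)**2 = (-865/7)**2 = 748225/49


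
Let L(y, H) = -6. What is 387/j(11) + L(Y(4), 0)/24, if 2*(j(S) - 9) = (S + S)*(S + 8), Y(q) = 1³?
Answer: 665/436 ≈ 1.5252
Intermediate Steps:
Y(q) = 1
j(S) = 9 + S*(8 + S) (j(S) = 9 + ((S + S)*(S + 8))/2 = 9 + ((2*S)*(8 + S))/2 = 9 + (2*S*(8 + S))/2 = 9 + S*(8 + S))
387/j(11) + L(Y(4), 0)/24 = 387/(9 + 11² + 8*11) - 6/24 = 387/(9 + 121 + 88) - 6*1/24 = 387/218 - ¼ = 665/436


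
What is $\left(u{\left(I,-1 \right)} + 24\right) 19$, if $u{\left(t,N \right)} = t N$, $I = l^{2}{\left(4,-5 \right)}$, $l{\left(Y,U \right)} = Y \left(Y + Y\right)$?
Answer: $-19000$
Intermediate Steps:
$l{\left(Y,U \right)} = 2 Y^{2}$ ($l{\left(Y,U \right)} = Y 2 Y = 2 Y^{2}$)
$I = 1024$ ($I = \left(2 \cdot 4^{2}\right)^{2} = \left(2 \cdot 16\right)^{2} = 32^{2} = 1024$)
$u{\left(t,N \right)} = N t$
$\left(u{\left(I,-1 \right)} + 24\right) 19 = \left(\left(-1\right) 1024 + 24\right) 19 = \left(-1024 + 24\right) 19 = \left(-1000\right) 19 = -19000$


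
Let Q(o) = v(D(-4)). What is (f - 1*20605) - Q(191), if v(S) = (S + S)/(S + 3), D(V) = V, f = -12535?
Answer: -33148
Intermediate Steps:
v(S) = 2*S/(3 + S) (v(S) = (2*S)/(3 + S) = 2*S/(3 + S))
Q(o) = 8 (Q(o) = 2*(-4)/(3 - 4) = 2*(-4)/(-1) = 2*(-4)*(-1) = 8)
(f - 1*20605) - Q(191) = (-12535 - 1*20605) - 1*8 = (-12535 - 20605) - 8 = -33140 - 8 = -33148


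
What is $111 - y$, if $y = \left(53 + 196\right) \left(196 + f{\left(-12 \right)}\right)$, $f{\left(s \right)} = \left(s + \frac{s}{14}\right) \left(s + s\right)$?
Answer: $- \frac{878691}{7} \approx -1.2553 \cdot 10^{5}$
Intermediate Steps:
$f{\left(s \right)} = \frac{15 s^{2}}{7}$ ($f{\left(s \right)} = \left(s + s \frac{1}{14}\right) 2 s = \left(s + \frac{s}{14}\right) 2 s = \frac{15 s}{14} \cdot 2 s = \frac{15 s^{2}}{7}$)
$y = \frac{879468}{7}$ ($y = \left(53 + 196\right) \left(196 + \frac{15 \left(-12\right)^{2}}{7}\right) = 249 \left(196 + \frac{15}{7} \cdot 144\right) = 249 \left(196 + \frac{2160}{7}\right) = 249 \cdot \frac{3532}{7} = \frac{879468}{7} \approx 1.2564 \cdot 10^{5}$)
$111 - y = 111 - \frac{879468}{7} = - \frac{878691}{7}$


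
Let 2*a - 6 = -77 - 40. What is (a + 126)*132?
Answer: 9306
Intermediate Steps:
a = -111/2 (a = 3 + (-77 - 40)/2 = 3 + (1/2)*(-117) = 3 - 117/2 = -111/2 ≈ -55.500)
(a + 126)*132 = (-111/2 + 126)*132 = (141/2)*132 = 9306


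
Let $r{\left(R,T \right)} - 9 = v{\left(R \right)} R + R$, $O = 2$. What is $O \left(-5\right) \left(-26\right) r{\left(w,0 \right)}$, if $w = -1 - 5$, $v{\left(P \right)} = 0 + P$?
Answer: $10140$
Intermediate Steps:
$v{\left(P \right)} = P$
$w = -6$
$r{\left(R,T \right)} = 9 + R + R^{2}$ ($r{\left(R,T \right)} = 9 + \left(R R + R\right) = 9 + \left(R^{2} + R\right) = 9 + \left(R + R^{2}\right) = 9 + R + R^{2}$)
$O \left(-5\right) \left(-26\right) r{\left(w,0 \right)} = 2 \left(-5\right) \left(-26\right) \left(9 - 6 + \left(-6\right)^{2}\right) = \left(-10\right) \left(-26\right) \left(9 - 6 + 36\right) = 260 \cdot 39 = 10140$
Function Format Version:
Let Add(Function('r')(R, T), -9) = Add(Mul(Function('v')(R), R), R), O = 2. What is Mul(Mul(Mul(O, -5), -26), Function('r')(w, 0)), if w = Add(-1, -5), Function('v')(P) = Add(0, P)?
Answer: 10140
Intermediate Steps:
Function('v')(P) = P
w = -6
Function('r')(R, T) = Add(9, R, Pow(R, 2)) (Function('r')(R, T) = Add(9, Add(Mul(R, R), R)) = Add(9, Add(Pow(R, 2), R)) = Add(9, Add(R, Pow(R, 2))) = Add(9, R, Pow(R, 2)))
Mul(Mul(Mul(O, -5), -26), Function('r')(w, 0)) = Mul(Mul(Mul(2, -5), -26), Add(9, -6, Pow(-6, 2))) = Mul(Mul(-10, -26), Add(9, -6, 36)) = Mul(260, 39) = 10140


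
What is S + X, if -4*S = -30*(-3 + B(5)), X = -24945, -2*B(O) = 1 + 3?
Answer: -49965/2 ≈ -24983.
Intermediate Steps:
B(O) = -2 (B(O) = -(1 + 3)/2 = -½*4 = -2)
S = -75/2 (S = -(-15)*(-3 - 2)/2 = -(-15)*(-5)/2 = -¼*150 = -75/2 ≈ -37.500)
S + X = -75/2 - 24945 = -49965/2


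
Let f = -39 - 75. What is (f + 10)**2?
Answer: 10816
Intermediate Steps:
f = -114
(f + 10)**2 = (-114 + 10)**2 = (-104)**2 = 10816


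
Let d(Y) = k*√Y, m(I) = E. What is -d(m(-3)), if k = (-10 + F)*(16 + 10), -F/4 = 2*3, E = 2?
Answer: 884*√2 ≈ 1250.2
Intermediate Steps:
F = -24 (F = -8*3 = -4*6 = -24)
k = -884 (k = (-10 - 24)*(16 + 10) = -34*26 = -884)
m(I) = 2
d(Y) = -884*√Y
-d(m(-3)) = -(-884)*√2 = 884*√2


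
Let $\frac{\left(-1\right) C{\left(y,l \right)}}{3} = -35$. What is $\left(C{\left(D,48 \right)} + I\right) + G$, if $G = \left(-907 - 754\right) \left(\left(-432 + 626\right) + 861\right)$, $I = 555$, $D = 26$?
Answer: $-1751695$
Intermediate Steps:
$C{\left(y,l \right)} = 105$ ($C{\left(y,l \right)} = \left(-3\right) \left(-35\right) = 105$)
$G = -1752355$ ($G = - 1661 \left(194 + 861\right) = \left(-1661\right) 1055 = -1752355$)
$\left(C{\left(D,48 \right)} + I\right) + G = \left(105 + 555\right) - 1752355 = 660 - 1752355 = -1751695$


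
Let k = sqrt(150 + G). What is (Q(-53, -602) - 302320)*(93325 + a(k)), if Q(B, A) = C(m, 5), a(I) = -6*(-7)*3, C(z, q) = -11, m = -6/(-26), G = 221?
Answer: -28253134281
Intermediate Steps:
m = 3/13 (m = -6*(-1/26) = 3/13 ≈ 0.23077)
k = sqrt(371) (k = sqrt(150 + 221) = sqrt(371) ≈ 19.261)
a(I) = 126 (a(I) = 42*3 = 126)
Q(B, A) = -11
(Q(-53, -602) - 302320)*(93325 + a(k)) = (-11 - 302320)*(93325 + 126) = -302331*93451 = -28253134281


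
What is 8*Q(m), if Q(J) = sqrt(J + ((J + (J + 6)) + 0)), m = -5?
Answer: 24*I ≈ 24.0*I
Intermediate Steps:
Q(J) = sqrt(6 + 3*J) (Q(J) = sqrt(J + ((J + (6 + J)) + 0)) = sqrt(J + ((6 + 2*J) + 0)) = sqrt(J + (6 + 2*J)) = sqrt(6 + 3*J))
8*Q(m) = 8*sqrt(6 + 3*(-5)) = 8*sqrt(6 - 15) = 8*sqrt(-9) = 8*(3*I) = 24*I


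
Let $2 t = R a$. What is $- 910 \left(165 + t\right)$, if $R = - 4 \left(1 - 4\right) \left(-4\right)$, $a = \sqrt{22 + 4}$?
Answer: $-150150 + 21840 \sqrt{26} \approx -38787.0$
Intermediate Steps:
$a = \sqrt{26} \approx 5.099$
$R = -48$ ($R = - 4 \left(1 - 4\right) \left(-4\right) = \left(-4\right) \left(-3\right) \left(-4\right) = 12 \left(-4\right) = -48$)
$t = - 24 \sqrt{26}$ ($t = \frac{\left(-48\right) \sqrt{26}}{2} = - 24 \sqrt{26} \approx -122.38$)
$- 910 \left(165 + t\right) = - 910 \left(165 - 24 \sqrt{26}\right) = -150150 + 21840 \sqrt{26}$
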